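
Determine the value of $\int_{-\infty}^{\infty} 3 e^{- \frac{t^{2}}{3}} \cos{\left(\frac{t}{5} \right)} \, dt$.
$\frac{3 \sqrt{3} \sqrt{\pi}}{e^{\frac{3}{100}}}$

Define $I(b) = \int_{-\infty}^{\infty} 3 e^{- \frac{t^{2}}{3}} \cos{\left(b t \right)} \, dt$.

Differentiating under the integral sign,
$$I'(b) = \int_{-\infty}^{\infty} - 3 t e^{- \frac{t^{2}}{3}} \sin{\left(b t \right)} \, dt.$$

Integrate $\int_{-\infty}^{\infty} t \sin(b t)\, e^{- \frac{t^{2}}{3}}\, dt$ by parts with $u = \sin(b t)$ and $dv = t\, e^{- \frac{t^{2}}{3}}\, dt$, giving $v = - \frac{3 e^{- \frac{t^{2}}{3}}}{2}$. The boundary term vanishes and
$$\int_{-\infty}^{\infty} t \sin(b t)\, e^{- \frac{t^{2}}{3}}\, dt = \frac{3 b}{2} \int_{-\infty}^{\infty} \cos(b t)\, e^{- \frac{t^{2}}{3}}\, dt,$$
so $I'(b) = - \frac{3 b}{2}\, I(b)$.

This is a separable first-order ODE; solving with the initial condition $I(0) = \int_{-\infty}^{\infty} 3 e^{- \frac{t^{2}}{3}}\,dt = 3 \sqrt{3} \sqrt{\pi}$ gives
$$I(b) = 3 \sqrt{3} \sqrt{\pi} e^{- \frac{3 b^{2}}{4}}.$$

Setting $b = \frac{1}{5}$:
$$I = \frac{3 \sqrt{3} \sqrt{\pi}}{e^{\frac{3}{100}}}.$$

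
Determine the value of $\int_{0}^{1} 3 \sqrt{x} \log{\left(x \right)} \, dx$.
$- \frac{4}{3}$

Start from the elementary integral
$$J(a) = \int_{0}^{1} 3 x^{a} \, dx = \frac{3}{a + 1}.$$

Differentiating under the integral sign brings down a factor of $\ln x$:
$$\frac{dJ}{da} = \int_{0}^{1} 3 x^{a} \log{\left(x \right)} \, dx = - \frac{3}{\left(a + 1\right)^{2}}.$$

The integral on the left is $I$, so $I = - \frac{3}{\left(a + 1\right)^{2}}$.

Setting $a = \frac{1}{2}$:
$$I = - \frac{4}{3}.$$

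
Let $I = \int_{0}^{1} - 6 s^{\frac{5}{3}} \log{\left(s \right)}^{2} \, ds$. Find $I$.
$- \frac{81}{128}$

Start from the elementary integral
$$J(a) = \int_{0}^{1} - 6 s^{a} \, ds = - \frac{6}{a + 1}.$$

Differentiating under the integral sign brings down a factor of $\ln s$:
$$\frac{dJ}{da} = \int_{0}^{1} - 6 s^{a} \log{\left(s \right)} \, ds = \frac{6}{\left(a + 1\right)^{2}}.$$

Repeating twice in total — each differentiation brings down another $\ln s$ — gives
$$\frac{d^{2}J}{da^{2}} = \int_{0}^{1} - 6 s^{a} \log{\left(s \right)}^{2} \, ds = - \frac{12}{\left(a + 1\right)^{3}},$$
and the integrand here is exactly the target integrand, so $I = - \frac{12}{\left(a + 1\right)^{3}}$.

Setting $a = \frac{5}{3}$:
$$I = - \frac{81}{128}.$$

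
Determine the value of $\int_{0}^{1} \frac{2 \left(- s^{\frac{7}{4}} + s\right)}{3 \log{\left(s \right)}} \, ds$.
$\log{\left(\frac{4 \sqrt[3]{11}}{11} \right)}$

Replace the exponent $1$ by a parameter $a$: let $I(a) = \int_{0}^{1} \frac{2 \left(- s^{\frac{7}{4}} + s^{a}\right)}{3 \log{\left(s \right)}} \, ds$.

Since $\dfrac{\partial}{\partial a}\,s^{a} = s^{a} \ln s$, the $\ln s$ in the denominator cancels and
$$\frac{dI}{da} = \int_{0}^{1} \frac{2}{3} s^{a} \, ds = \frac{2}{3} \left[\frac{s^{a+1}}{a+1}\right]_0^1 = \frac{2}{3 \left(a + 1\right)}.$$

Integrating with respect to $a$ gives $I(a) = \log{\left(\frac{2 \sqrt[3]{22} \left(a + 1\right)^{\frac{2}{3}}}{11} \right)} + C$.

At $a = \frac{7}{4}$ the integrand is identically $0$, so $I(\frac{7}{4}) = 0$. The closed form gives $0$, hence $C = 0$.

Setting $a = 1$:
$$I = \log{\left(\frac{4 \sqrt[3]{11}}{11} \right)}.$$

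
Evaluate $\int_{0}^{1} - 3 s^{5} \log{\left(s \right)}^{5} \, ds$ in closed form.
$\frac{5}{648}$

Begin with the known integral
$$J(a) = \int_{0}^{1} - 3 s^{a} \, ds = - \frac{3}{a + 1}.$$

Differentiating under the integral sign brings down a factor of $\ln s$:
$$\frac{dJ}{da} = \int_{0}^{1} - 3 s^{a} \log{\left(s \right)} \, ds = \frac{3}{\left(a + 1\right)^{2}}.$$

Repeating $5$ times in total — each differentiation brings down another $\ln s$ — gives
$$\frac{d^{5}J}{da^{5}} = \int_{0}^{1} - 3 s^{a} \log{\left(s \right)}^{5} \, ds = \frac{360}{\left(a + 1\right)^{6}},$$
and the integrand here is exactly the target integrand, so $I = \frac{360}{\left(a + 1\right)^{6}}$.

Setting $a = 5$:
$$I = \frac{5}{648}.$$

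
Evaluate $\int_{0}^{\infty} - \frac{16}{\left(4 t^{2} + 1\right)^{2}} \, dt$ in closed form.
$- 2 \pi$

Begin with the known result
$$J(a) = \int_{0}^{\infty} - \frac{1}{a^{2} + t^{2}} \, dt = - \frac{\pi}{2 a}.$$

Differentiating under the integral sign with respect to $a$,
$$\frac{dJ}{da} = \int_{0}^{\infty} \frac{2 a}{\left(a^{2} + t^{2}\right)^{2}} \, dt = \frac{\pi}{2 a^{2}},$$
so $\int_{0}^{\infty} - \frac{1}{\left(a^{2} + t^{2}\right)^{2}} \, dt = - \frac{\pi}{4 a^{3}}$.

Setting $a = \frac{1}{2}$:
$$I = - 2 \pi.$$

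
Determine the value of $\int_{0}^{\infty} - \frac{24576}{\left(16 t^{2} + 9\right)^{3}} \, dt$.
$- \frac{128 \pi}{27}$

Recall the elementary integral
$$J(a) = \int_{0}^{\infty} - \frac{6}{a^{2} + t^{2}} \, dt = - \frac{3 \pi}{a}.$$

Differentiating under the integral sign with respect to $a$,
$$\frac{dJ}{da} = \int_{0}^{\infty} \frac{12 a}{\left(a^{2} + t^{2}\right)^{2}} \, dt = \frac{3 \pi}{a^{2}},$$
so $\int_{0}^{\infty} - \frac{6}{\left(a^{2} + t^{2}\right)^{2}} \, dt = - \frac{3 \pi}{2 a^{3}}$.

Repeating — each differentiation of $1/(t^2+a^2)^j$ produces $-2ja/(t^2+a^2)^{j+1}$ — and dividing through by $-2ja$ at each step yields, after $2$ differentiations in total,
$$\int_{0}^{\infty} - \frac{6}{\left(a^{2} + t^{2}\right)^{3}} \, dt = - \frac{9 \pi}{8 a^{5}}.$$

Setting $a = \frac{3}{4}$:
$$I = - \frac{128 \pi}{27}.$$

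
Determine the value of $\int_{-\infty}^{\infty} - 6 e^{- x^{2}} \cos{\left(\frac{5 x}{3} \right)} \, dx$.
$- \frac{6 \sqrt{\pi}}{e^{\frac{25}{36}}}$

Let $b$ denote the cosine frequency and define $I(b) = \int_{-\infty}^{\infty} - 6 e^{- x^{2}} \cos{\left(b x \right)} \, dx$.

Differentiating under the integral sign,
$$I'(b) = \int_{-\infty}^{\infty} 6 x e^{- x^{2}} \sin{\left(b x \right)} \, dx.$$

Integrate $\int_{-\infty}^{\infty} x \sin(b x)\, e^{- x^{2}}\, dx$ by parts with $u = \sin(b x)$ and $dv = x\, e^{- x^{2}}\, dx$, giving $v = - \frac{e^{- x^{2}}}{2}$. The boundary term vanishes and
$$\int_{-\infty}^{\infty} x \sin(b x)\, e^{- x^{2}}\, dx = \frac{b}{2} \int_{-\infty}^{\infty} \cos(b x)\, e^{- x^{2}}\, dx,$$
so $I'(b) = - \frac{b}{2}\, I(b)$.

This is a separable first-order ODE; solving with the initial condition $I(0) = \int_{-\infty}^{\infty} - 6 e^{- x^{2}}\,dx = - 6 \sqrt{\pi}$ gives
$$I(b) = - 6 \sqrt{\pi} e^{- \frac{b^{2}}{4}}.$$

Setting $b = \frac{5}{3}$:
$$I = - \frac{6 \sqrt{\pi}}{e^{\frac{25}{36}}}.$$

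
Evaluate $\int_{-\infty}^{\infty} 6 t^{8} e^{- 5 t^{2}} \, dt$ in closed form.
$\frac{63 \sqrt{5} \sqrt{\pi}}{5000}$

Consider the simpler parametrised integral
$$J(a) = \int_{-\infty}^{\infty} 6 e^{- a t^{2}} \, dt = \frac{6 \sqrt{\pi}}{\sqrt{a}}.$$

Differentiating under the integral sign brings down a factor of $(-t^2)$:
$$\frac{dJ}{da} = \int_{-\infty}^{\infty} - 6 t^{2} e^{- a t^{2}} \, dt = - \frac{3 \sqrt{\pi}}{a^{\frac{3}{2}}}.$$

Repeating $4$ times in total — each differentiation brings down another $(-t^2)$ — gives
$$\frac{d^{4}J}{da^{4}} = \int_{-\infty}^{\infty} 6 t^{8} e^{- a t^{2}} \, dt = \frac{315 \sqrt{\pi}}{8 a^{\frac{9}{2}}},$$
and the integrand here is exactly the target integrand, so $I = \frac{315 \sqrt{\pi}}{8 a^{\frac{9}{2}}}$.

Setting $a = 5$:
$$I = \frac{63 \sqrt{5} \sqrt{\pi}}{5000}.$$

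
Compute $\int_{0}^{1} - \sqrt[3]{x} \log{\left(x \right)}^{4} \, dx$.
$- \frac{729}{128}$

Start from the elementary integral
$$J(a) = \int_{0}^{1} - x^{a} \, dx = - \frac{1}{a + 1}.$$

Differentiating under the integral sign brings down a factor of $\ln x$:
$$\frac{dJ}{da} = \int_{0}^{1} - x^{a} \log{\left(x \right)} \, dx = \frac{1}{\left(a + 1\right)^{2}}.$$

Repeating $4$ times in total — each differentiation brings down another $\ln x$ — gives
$$\frac{d^{4}J}{da^{4}} = \int_{0}^{1} - x^{a} \log{\left(x \right)}^{4} \, dx = - \frac{24}{\left(a + 1\right)^{5}},$$
and the integrand here is exactly the target integrand, so $I = - \frac{24}{\left(a + 1\right)^{5}}$.

Setting $a = \frac{1}{3}$:
$$I = - \frac{729}{128}.$$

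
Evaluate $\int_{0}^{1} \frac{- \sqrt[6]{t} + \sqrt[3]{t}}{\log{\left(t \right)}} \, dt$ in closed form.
$\log{\left(\frac{8}{7} \right)}$

Introduce a parameter $a$ in the exponent: let $I(a) = \int_{0}^{1} \frac{- \sqrt[6]{t} + t^{a}}{\log{\left(t \right)}} \, dt$.

Since $\dfrac{\partial}{\partial a}\,t^{a} = t^{a} \ln t$, the $\ln t$ in the denominator cancels and
$$\frac{dI}{da} = \int_{0}^{1} t^{a} \, dt = \left[\frac{t^{a+1}}{a+1}\right]_0^1 = \frac{1}{a + 1}.$$

Integrating with respect to $a$ gives $I(a) = \log{\left(\frac{6 a}{7} + \frac{6}{7} \right)} + C$.

At $a = \frac{1}{6}$ the integrand is identically $0$, so $I(\frac{1}{6}) = 0$. The closed form gives $0$, hence $C = 0$.

Setting $a = \frac{1}{3}$:
$$I = \log{\left(\frac{8}{7} \right)}.$$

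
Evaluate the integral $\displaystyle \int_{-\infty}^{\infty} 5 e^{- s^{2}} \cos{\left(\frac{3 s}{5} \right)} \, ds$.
$\frac{5 \sqrt{\pi}}{e^{\frac{9}{100}}}$

Treat the cosine frequency as a parameter and define $I(b) = \int_{-\infty}^{\infty} 5 e^{- s^{2}} \cos{\left(b s \right)} \, ds$.

Differentiating under the integral sign,
$$I'(b) = \int_{-\infty}^{\infty} - 5 s e^{- s^{2}} \sin{\left(b s \right)} \, ds.$$

Integrate $\int_{-\infty}^{\infty} s \sin(b s)\, e^{- s^{2}}\, ds$ by parts with $u = \sin(b s)$ and $dv = s\, e^{- s^{2}}\, ds$, giving $v = - \frac{e^{- s^{2}}}{2}$. The boundary term vanishes and
$$\int_{-\infty}^{\infty} s \sin(b s)\, e^{- s^{2}}\, ds = \frac{b}{2} \int_{-\infty}^{\infty} \cos(b s)\, e^{- s^{2}}\, ds,$$
so $I'(b) = - \frac{b}{2}\, I(b)$.

This is a separable first-order ODE; solving with the initial condition $I(0) = \int_{-\infty}^{\infty} 5 e^{- s^{2}}\,ds = 5 \sqrt{\pi}$ gives
$$I(b) = 5 \sqrt{\pi} e^{- \frac{b^{2}}{4}}.$$

Setting $b = \frac{3}{5}$:
$$I = \frac{5 \sqrt{\pi}}{e^{\frac{9}{100}}}.$$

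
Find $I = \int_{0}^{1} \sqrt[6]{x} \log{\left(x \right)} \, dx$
$- \frac{36}{49}$

Consider the simpler parametrised integral
$$J(a) = \int_{0}^{1} x^{a} \, dx = \frac{1}{a + 1}.$$

Differentiating under the integral sign brings down a factor of $\ln x$:
$$\frac{dJ}{da} = \int_{0}^{1} x^{a} \log{\left(x \right)} \, dx = - \frac{1}{\left(a + 1\right)^{2}}.$$

The integral on the left is $I$, so $I = - \frac{1}{\left(a + 1\right)^{2}}$.

Setting $a = \frac{1}{6}$:
$$I = - \frac{36}{49}.$$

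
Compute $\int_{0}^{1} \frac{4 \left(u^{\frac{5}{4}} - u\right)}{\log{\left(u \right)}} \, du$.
$\log{\left(\frac{6561}{4096} \right)}$

Consider the one-parameter family: let $I(a) = \int_{0}^{1} \frac{4 \left(- u + u^{a}\right)}{\log{\left(u \right)}} \, du$.

Since $\dfrac{\partial}{\partial a}\,u^{a} = u^{a} \ln u$, the $\ln u$ in the denominator cancels and
$$\frac{dI}{da} = \int_{0}^{1} 4 u^{a} \, du = 4 \left[\frac{u^{a+1}}{a+1}\right]_0^1 = \frac{4}{a + 1}.$$

Integrating with respect to $a$ gives $I(a) = \log{\left(\frac{\left(a + 1\right)^{4}}{16} \right)} + C$.

At $a = 1$ the integrand is identically $0$, so $I(1) = 0$. The closed form gives $0$, hence $C = 0$.

Setting $a = \frac{5}{4}$:
$$I = \log{\left(\frac{6561}{4096} \right)}.$$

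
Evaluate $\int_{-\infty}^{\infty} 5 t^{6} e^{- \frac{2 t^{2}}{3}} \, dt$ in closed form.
$\frac{2025 \sqrt{6} \sqrt{\pi}}{128}$

Start from the elementary integral
$$J(a) = \int_{-\infty}^{\infty} 5 e^{- a t^{2}} \, dt = \frac{5 \sqrt{\pi}}{\sqrt{a}}.$$

Differentiating under the integral sign brings down a factor of $(-t^2)$:
$$\frac{dJ}{da} = \int_{-\infty}^{\infty} - 5 t^{2} e^{- a t^{2}} \, dt = - \frac{5 \sqrt{\pi}}{2 a^{\frac{3}{2}}}.$$

Repeating $3$ times in total — each differentiation brings down another $(-t^2)$ — gives
$$\frac{d^{3}J}{da^{3}} = \int_{-\infty}^{\infty} - 5 t^{6} e^{- a t^{2}} \, dt = - \frac{75 \sqrt{\pi}}{8 a^{\frac{7}{2}}},$$
and the integrand here is $(-1)^{3}$ times the target integrand, so $I = (-1)^{3}\,\frac{d^{3}J}{da^{3}} = \frac{75 \sqrt{\pi}}{8 a^{\frac{7}{2}}}$.

Setting $a = \frac{2}{3}$:
$$I = \frac{2025 \sqrt{6} \sqrt{\pi}}{128}.$$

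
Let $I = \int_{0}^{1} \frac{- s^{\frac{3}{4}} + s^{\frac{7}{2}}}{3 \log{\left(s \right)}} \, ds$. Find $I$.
$\log{\left(\frac{\sqrt[3]{882}}{7} \right)}$

Replace the exponent $\frac{3}{4}$ by a parameter $a$: let $I(a) = \int_{0}^{1} \frac{s^{\frac{7}{2}} - s^{a}}{3 \log{\left(s \right)}} \, ds$.

Since $\dfrac{\partial}{\partial a}\,s^{a} = s^{a} \ln s$, the $\ln s$ in the denominator cancels and
$$\frac{dI}{da} = \int_{0}^{1} - \frac{1}{3} s^{a} \, ds = - \frac{1}{3} \left[\frac{s^{a+1}}{a+1}\right]_0^1 = - \frac{1}{3 a + 3}.$$

Integrating with respect to $a$ gives $I(a) = - \frac{\log{\left(a + 1 \right)}}{3} - \frac{\log{\left(6 \right)}}{3} + \log{\left(3 \right)} + C$.

At $a = \frac{7}{2}$ the integrand is identically $0$, so $I(\frac{7}{2}) = 0$. The closed form gives $0$, hence $C = 0$.

Setting $a = \frac{3}{4}$:
$$I = \log{\left(\frac{\sqrt[3]{882}}{7} \right)}.$$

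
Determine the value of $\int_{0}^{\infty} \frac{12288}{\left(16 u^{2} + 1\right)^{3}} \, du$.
$576 \pi$

Recall the elementary integral
$$J(a) = \int_{0}^{\infty} \frac{3}{a^{2} + u^{2}} \, du = \frac{3 \pi}{2 a}.$$

Differentiating under the integral sign with respect to $a$,
$$\frac{dJ}{da} = \int_{0}^{\infty} - \frac{6 a}{\left(a^{2} + u^{2}\right)^{2}} \, du = - \frac{3 \pi}{2 a^{2}},$$
so $\int_{0}^{\infty} \frac{3}{\left(a^{2} + u^{2}\right)^{2}} \, du = \frac{3 \pi}{4 a^{3}}$.

Repeating — each differentiation of $1/(u^2+a^2)^j$ produces $-2ja/(u^2+a^2)^{j+1}$ — and dividing through by $-2ja$ at each step yields, after $2$ differentiations in total,
$$\int_{0}^{\infty} \frac{3}{\left(a^{2} + u^{2}\right)^{3}} \, du = \frac{9 \pi}{16 a^{5}}.$$

Setting $a = \frac{1}{4}$:
$$I = 576 \pi.$$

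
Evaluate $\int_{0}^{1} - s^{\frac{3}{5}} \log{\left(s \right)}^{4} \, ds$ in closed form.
$- \frac{9375}{4096}$

Consider the simpler parametrised integral
$$J(a) = \int_{0}^{1} - s^{a} \, ds = - \frac{1}{a + 1}.$$

Differentiating under the integral sign brings down a factor of $\ln s$:
$$\frac{dJ}{da} = \int_{0}^{1} - s^{a} \log{\left(s \right)} \, ds = \frac{1}{\left(a + 1\right)^{2}}.$$

Repeating $4$ times in total — each differentiation brings down another $\ln s$ — gives
$$\frac{d^{4}J}{da^{4}} = \int_{0}^{1} - s^{a} \log{\left(s \right)}^{4} \, ds = - \frac{24}{\left(a + 1\right)^{5}},$$
and the integrand here is exactly the target integrand, so $I = - \frac{24}{\left(a + 1\right)^{5}}$.

Setting $a = \frac{3}{5}$:
$$I = - \frac{9375}{4096}.$$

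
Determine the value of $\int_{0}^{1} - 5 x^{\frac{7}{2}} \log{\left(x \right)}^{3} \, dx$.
$\frac{160}{2187}$

Consider the simpler parametrised integral
$$J(a) = \int_{0}^{1} - 5 x^{a} \, dx = - \frac{5}{a + 1}.$$

Differentiating under the integral sign brings down a factor of $\ln x$:
$$\frac{dJ}{da} = \int_{0}^{1} - 5 x^{a} \log{\left(x \right)} \, dx = \frac{5}{\left(a + 1\right)^{2}}.$$

Repeating $3$ times in total — each differentiation brings down another $\ln x$ — gives
$$\frac{d^{3}J}{da^{3}} = \int_{0}^{1} - 5 x^{a} \log{\left(x \right)}^{3} \, dx = \frac{30}{\left(a + 1\right)^{4}},$$
and the integrand here is exactly the target integrand, so $I = \frac{30}{\left(a + 1\right)^{4}}$.

Setting $a = \frac{7}{2}$:
$$I = \frac{160}{2187}.$$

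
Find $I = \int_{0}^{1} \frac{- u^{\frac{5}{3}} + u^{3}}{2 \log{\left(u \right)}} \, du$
$- \frac{\log{\left(2 \right)}}{2} + \frac{\log{\left(3 \right)}}{2}$

Introduce a parameter $a$ in the exponent: let $I(a) = \int_{0}^{1} \frac{u^{3} - u^{a}}{2 \log{\left(u \right)}} \, du$.

Since $\dfrac{\partial}{\partial a}\,u^{a} = u^{a} \ln u$, the $\ln u$ in the denominator cancels and
$$\frac{dI}{da} = \int_{0}^{1} - \frac{1}{2} u^{a} \, du = - \frac{1}{2} \left[\frac{u^{a+1}}{a+1}\right]_0^1 = - \frac{1}{2 a + 2}.$$

Integrating with respect to $a$ gives $I(a) = - \frac{\log{\left(a + 1 \right)}}{2} + \log{\left(2 \right)} + C$.

At $a = 3$ the integrand is identically $0$, so $I(3) = 0$. The closed form gives $0$, hence $C = 0$.

Setting $a = \frac{5}{3}$:
$$I = - \frac{\log{\left(2 \right)}}{2} + \frac{\log{\left(3 \right)}}{2}.$$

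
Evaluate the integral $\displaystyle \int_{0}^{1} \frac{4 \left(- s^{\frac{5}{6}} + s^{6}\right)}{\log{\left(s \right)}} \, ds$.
$\log{\left(\frac{3111696}{14641} \right)}$

Consider the one-parameter family: let $I(a) = \int_{0}^{1} \frac{4 \left(- s^{\frac{5}{6}} + s^{a}\right)}{\log{\left(s \right)}} \, ds$.

Since $\dfrac{\partial}{\partial a}\,s^{a} = s^{a} \ln s$, the $\ln s$ in the denominator cancels and
$$\frac{dI}{da} = \int_{0}^{1} 4 s^{a} \, ds = 4 \left[\frac{s^{a+1}}{a+1}\right]_0^1 = \frac{4}{a + 1}.$$

Integrating with respect to $a$ gives $I(a) = \log{\left(\frac{1296 \left(a + 1\right)^{4}}{14641} \right)} + C$.

At $a = \frac{5}{6}$ the integrand is identically $0$, so $I(\frac{5}{6}) = 0$. The closed form gives $0$, hence $C = 0$.

Setting $a = 6$:
$$I = \log{\left(\frac{3111696}{14641} \right)}.$$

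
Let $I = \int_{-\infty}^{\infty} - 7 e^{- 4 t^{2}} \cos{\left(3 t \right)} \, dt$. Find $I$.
$- \frac{7 \sqrt{\pi}}{2 e^{\frac{9}{16}}}$

Define $I(b) = \int_{-\infty}^{\infty} - 7 e^{- 4 t^{2}} \cos{\left(b t \right)} \, dt$.

Differentiating under the integral sign,
$$I'(b) = \int_{-\infty}^{\infty} 7 t e^{- 4 t^{2}} \sin{\left(b t \right)} \, dt.$$

Integrate $\int_{-\infty}^{\infty} t \sin(b t)\, e^{- 4 t^{2}}\, dt$ by parts with $u = \sin(b t)$ and $dv = t\, e^{- 4 t^{2}}\, dt$, giving $v = - \frac{e^{- 4 t^{2}}}{8}$. The boundary term vanishes and
$$\int_{-\infty}^{\infty} t \sin(b t)\, e^{- 4 t^{2}}\, dt = \frac{b}{8} \int_{-\infty}^{\infty} \cos(b t)\, e^{- 4 t^{2}}\, dt,$$
so $I'(b) = - \frac{b}{8}\, I(b)$.

This is a separable first-order ODE; solving with the initial condition $I(0) = \int_{-\infty}^{\infty} - 7 e^{- 4 t^{2}}\,dt = - \frac{7 \sqrt{\pi}}{2}$ gives
$$I(b) = - \frac{7 \sqrt{\pi} e^{- \frac{b^{2}}{16}}}{2}.$$

Setting $b = 3$:
$$I = - \frac{7 \sqrt{\pi}}{2 e^{\frac{9}{16}}}.$$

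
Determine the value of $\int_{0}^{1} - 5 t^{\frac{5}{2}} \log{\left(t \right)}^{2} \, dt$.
$- \frac{80}{343}$

Begin with the known integral
$$J(a) = \int_{0}^{1} - 5 t^{a} \, dt = - \frac{5}{a + 1}.$$

Differentiating under the integral sign brings down a factor of $\ln t$:
$$\frac{dJ}{da} = \int_{0}^{1} - 5 t^{a} \log{\left(t \right)} \, dt = \frac{5}{\left(a + 1\right)^{2}}.$$

Repeating twice in total — each differentiation brings down another $\ln t$ — gives
$$\frac{d^{2}J}{da^{2}} = \int_{0}^{1} - 5 t^{a} \log{\left(t \right)}^{2} \, dt = - \frac{10}{\left(a + 1\right)^{3}},$$
and the integrand here is exactly the target integrand, so $I = - \frac{10}{\left(a + 1\right)^{3}}$.

Setting $a = \frac{5}{2}$:
$$I = - \frac{80}{343}.$$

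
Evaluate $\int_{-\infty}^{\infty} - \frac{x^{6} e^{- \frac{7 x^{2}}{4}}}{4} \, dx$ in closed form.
$- \frac{60 \sqrt{7} \sqrt{\pi}}{2401}$

Begin with the known integral
$$J(a) = \int_{-\infty}^{\infty} - \frac{e^{- a x^{2}}}{4} \, dx = - \frac{\sqrt{\pi}}{4 \sqrt{a}}.$$

Differentiating under the integral sign brings down a factor of $(-x^2)$:
$$\frac{dJ}{da} = \int_{-\infty}^{\infty} \frac{x^{2} e^{- a x^{2}}}{4} \, dx = \frac{\sqrt{\pi}}{8 a^{\frac{3}{2}}}.$$

Repeating $3$ times in total — each differentiation brings down another $(-x^2)$ — gives
$$\frac{d^{3}J}{da^{3}} = \int_{-\infty}^{\infty} \frac{x^{6} e^{- a x^{2}}}{4} \, dx = \frac{15 \sqrt{\pi}}{32 a^{\frac{7}{2}}},$$
and the integrand here is $(-1)^{3}$ times the target integrand, so $I = (-1)^{3}\,\frac{d^{3}J}{da^{3}} = - \frac{15 \sqrt{\pi}}{32 a^{\frac{7}{2}}}$.

Setting $a = \frac{7}{4}$:
$$I = - \frac{60 \sqrt{7} \sqrt{\pi}}{2401}.$$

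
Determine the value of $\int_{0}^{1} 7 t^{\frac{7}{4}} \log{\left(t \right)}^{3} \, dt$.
$- \frac{10752}{14641}$

Start from the elementary integral
$$J(a) = \int_{0}^{1} 7 t^{a} \, dt = \frac{7}{a + 1}.$$

Differentiating under the integral sign brings down a factor of $\ln t$:
$$\frac{dJ}{da} = \int_{0}^{1} 7 t^{a} \log{\left(t \right)} \, dt = - \frac{7}{\left(a + 1\right)^{2}}.$$

Repeating $3$ times in total — each differentiation brings down another $\ln t$ — gives
$$\frac{d^{3}J}{da^{3}} = \int_{0}^{1} 7 t^{a} \log{\left(t \right)}^{3} \, dt = - \frac{42}{\left(a + 1\right)^{4}},$$
and the integrand here is exactly the target integrand, so $I = - \frac{42}{\left(a + 1\right)^{4}}$.

Setting $a = \frac{7}{4}$:
$$I = - \frac{10752}{14641}.$$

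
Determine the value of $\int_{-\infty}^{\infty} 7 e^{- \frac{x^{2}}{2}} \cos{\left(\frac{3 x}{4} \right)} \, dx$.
$\frac{7 \sqrt{2} \sqrt{\pi}}{e^{\frac{9}{32}}}$

Let $b$ denote the cosine frequency and define $I(b) = \int_{-\infty}^{\infty} 7 e^{- \frac{x^{2}}{2}} \cos{\left(b x \right)} \, dx$.

Differentiating under the integral sign,
$$I'(b) = \int_{-\infty}^{\infty} - 7 x e^{- \frac{x^{2}}{2}} \sin{\left(b x \right)} \, dx.$$

Integrate $\int_{-\infty}^{\infty} x \sin(b x)\, e^{- \frac{x^{2}}{2}}\, dx$ by parts with $u = \sin(b x)$ and $dv = x\, e^{- \frac{x^{2}}{2}}\, dx$, giving $v = - e^{- \frac{x^{2}}{2}}$. The boundary term vanishes and
$$\int_{-\infty}^{\infty} x \sin(b x)\, e^{- \frac{x^{2}}{2}}\, dx = b \int_{-\infty}^{\infty} \cos(b x)\, e^{- \frac{x^{2}}{2}}\, dx,$$
so $I'(b) = - b\, I(b)$.

This is a separable first-order ODE; solving with the initial condition $I(0) = \int_{-\infty}^{\infty} 7 e^{- \frac{x^{2}}{2}}\,dx = 7 \sqrt{2} \sqrt{\pi}$ gives
$$I(b) = 7 \sqrt{2} \sqrt{\pi} e^{- \frac{b^{2}}{2}}.$$

Setting $b = \frac{3}{4}$:
$$I = \frac{7 \sqrt{2} \sqrt{\pi}}{e^{\frac{9}{32}}}.$$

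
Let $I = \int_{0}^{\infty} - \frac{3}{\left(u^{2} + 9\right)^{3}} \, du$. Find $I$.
$- \frac{\pi}{432}$

Recall the elementary integral
$$J(a) = \int_{0}^{\infty} - \frac{3}{a^{2} + u^{2}} \, du = - \frac{3 \pi}{2 a}.$$

Differentiating under the integral sign with respect to $a$,
$$\frac{dJ}{da} = \int_{0}^{\infty} \frac{6 a}{\left(a^{2} + u^{2}\right)^{2}} \, du = \frac{3 \pi}{2 a^{2}},$$
so $\int_{0}^{\infty} - \frac{3}{\left(a^{2} + u^{2}\right)^{2}} \, du = - \frac{3 \pi}{4 a^{3}}$.

Repeating — each differentiation of $1/(u^2+a^2)^j$ produces $-2ja/(u^2+a^2)^{j+1}$ — and dividing through by $-2ja$ at each step yields, after $2$ differentiations in total,
$$\int_{0}^{\infty} - \frac{3}{\left(a^{2} + u^{2}\right)^{3}} \, du = - \frac{9 \pi}{16 a^{5}}.$$

Setting $a = 3$:
$$I = - \frac{\pi}{432}.$$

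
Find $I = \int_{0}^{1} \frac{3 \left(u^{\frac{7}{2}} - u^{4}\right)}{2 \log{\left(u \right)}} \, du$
$\log{\left(\frac{27 \sqrt{10}}{100} \right)}$

Introduce a parameter $a$ in the exponent: let $I(a) = \int_{0}^{1} \frac{3 \left(- u^{4} + u^{a}\right)}{2 \log{\left(u \right)}} \, du$.

Since $\dfrac{\partial}{\partial a}\,u^{a} = u^{a} \ln u$, the $\ln u$ in the denominator cancels and
$$\frac{dI}{da} = \int_{0}^{1} \frac{3}{2} u^{a} \, du = \frac{3}{2} \left[\frac{u^{a+1}}{a+1}\right]_0^1 = \frac{3}{2 \left(a + 1\right)}.$$

Integrating with respect to $a$ gives $I(a) = \frac{3 \log{\left(a + 1 \right)}}{2} - \frac{3 \log{\left(5 \right)}}{2} + C$.

At $a = 4$ the integrand is identically $0$, so $I(4) = 0$. The closed form gives $0$, hence $C = 0$.

Setting $a = \frac{7}{2}$:
$$I = \log{\left(\frac{27 \sqrt{10}}{100} \right)}.$$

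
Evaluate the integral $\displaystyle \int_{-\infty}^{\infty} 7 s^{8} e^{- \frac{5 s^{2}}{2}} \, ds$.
$\frac{147 \sqrt{10} \sqrt{\pi}}{625}$

Start from the elementary integral
$$J(a) = \int_{-\infty}^{\infty} 7 e^{- a s^{2}} \, ds = \frac{7 \sqrt{\pi}}{\sqrt{a}}.$$

Differentiating under the integral sign brings down a factor of $(-s^2)$:
$$\frac{dJ}{da} = \int_{-\infty}^{\infty} - 7 s^{2} e^{- a s^{2}} \, ds = - \frac{7 \sqrt{\pi}}{2 a^{\frac{3}{2}}}.$$

Repeating $4$ times in total — each differentiation brings down another $(-s^2)$ — gives
$$\frac{d^{4}J}{da^{4}} = \int_{-\infty}^{\infty} 7 s^{8} e^{- a s^{2}} \, ds = \frac{735 \sqrt{\pi}}{16 a^{\frac{9}{2}}},$$
and the integrand here is exactly the target integrand, so $I = \frac{735 \sqrt{\pi}}{16 a^{\frac{9}{2}}}$.

Setting $a = \frac{5}{2}$:
$$I = \frac{147 \sqrt{10} \sqrt{\pi}}{625}.$$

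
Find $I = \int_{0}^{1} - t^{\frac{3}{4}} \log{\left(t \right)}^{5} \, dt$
$\frac{491520}{117649}$

Start from the elementary integral
$$J(a) = \int_{0}^{1} - t^{a} \, dt = - \frac{1}{a + 1}.$$

Differentiating under the integral sign brings down a factor of $\ln t$:
$$\frac{dJ}{da} = \int_{0}^{1} - t^{a} \log{\left(t \right)} \, dt = \frac{1}{\left(a + 1\right)^{2}}.$$

Repeating $5$ times in total — each differentiation brings down another $\ln t$ — gives
$$\frac{d^{5}J}{da^{5}} = \int_{0}^{1} - t^{a} \log{\left(t \right)}^{5} \, dt = \frac{120}{\left(a + 1\right)^{6}},$$
and the integrand here is exactly the target integrand, so $I = \frac{120}{\left(a + 1\right)^{6}}$.

Setting $a = \frac{3}{4}$:
$$I = \frac{491520}{117649}.$$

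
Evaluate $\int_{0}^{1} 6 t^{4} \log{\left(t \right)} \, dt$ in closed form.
$- \frac{6}{25}$

Consider the simpler parametrised integral
$$J(a) = \int_{0}^{1} 6 t^{a} \, dt = \frac{6}{a + 1}.$$

Differentiating under the integral sign brings down a factor of $\ln t$:
$$\frac{dJ}{da} = \int_{0}^{1} 6 t^{a} \log{\left(t \right)} \, dt = - \frac{6}{\left(a + 1\right)^{2}}.$$

The integral on the left is $I$, so $I = - \frac{6}{\left(a + 1\right)^{2}}$.

Setting $a = 4$:
$$I = - \frac{6}{25}.$$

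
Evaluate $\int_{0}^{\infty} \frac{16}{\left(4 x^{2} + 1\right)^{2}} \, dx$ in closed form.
$2 \pi$

Start from the standard arctangent integral
$$J(a) = \int_{0}^{\infty} \frac{1}{a^{2} + x^{2}} \, dx = \frac{\pi}{2 a}.$$

Differentiating under the integral sign with respect to $a$,
$$\frac{dJ}{da} = \int_{0}^{\infty} - \frac{2 a}{\left(a^{2} + x^{2}\right)^{2}} \, dx = - \frac{\pi}{2 a^{2}},$$
so $\int_{0}^{\infty} \frac{1}{\left(a^{2} + x^{2}\right)^{2}} \, dx = \frac{\pi}{4 a^{3}}$.

Setting $a = \frac{1}{2}$:
$$I = 2 \pi.$$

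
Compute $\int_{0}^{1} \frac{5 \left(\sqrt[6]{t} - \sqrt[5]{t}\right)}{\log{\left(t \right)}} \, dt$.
$\log{\left(\frac{52521875}{60466176} \right)}$

Consider the one-parameter family: let $I(a) = \int_{0}^{1} \frac{5 \left(- \sqrt[5]{t} + t^{a}\right)}{\log{\left(t \right)}} \, dt$.

Since $\dfrac{\partial}{\partial a}\,t^{a} = t^{a} \ln t$, the $\ln t$ in the denominator cancels and
$$\frac{dI}{da} = \int_{0}^{1} 5 t^{a} \, dt = 5 \left[\frac{t^{a+1}}{a+1}\right]_0^1 = \frac{5}{a + 1}.$$

Integrating with respect to $a$ gives $I(a) = \log{\left(\frac{3125 \left(a + 1\right)^{5}}{7776} \right)} + C$.

At $a = \frac{1}{5}$ the integrand is identically $0$, so $I(\frac{1}{5}) = 0$. The closed form gives $0$, hence $C = 0$.

Setting $a = \frac{1}{6}$:
$$I = \log{\left(\frac{52521875}{60466176} \right)}.$$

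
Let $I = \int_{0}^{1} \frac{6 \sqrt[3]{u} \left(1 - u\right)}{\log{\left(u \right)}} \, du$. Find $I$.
$\log{\left(\frac{4096}{117649} \right)}$

Introduce a parameter $a$ in the exponent: let $I(a) = \int_{0}^{1} \frac{6 \left(- u^{\frac{4}{3}} + u^{a}\right)}{\log{\left(u \right)}} \, du$.

Since $\dfrac{\partial}{\partial a}\,u^{a} = u^{a} \ln u$, the $\ln u$ in the denominator cancels and
$$\frac{dI}{da} = \int_{0}^{1} 6 u^{a} \, du = 6 \left[\frac{u^{a+1}}{a+1}\right]_0^1 = \frac{6}{a + 1}.$$

Integrating with respect to $a$ gives $I(a) = \log{\left(\frac{729 \left(a + 1\right)^{6}}{117649} \right)} + C$.

At $a = \frac{4}{3}$ the integrand is identically $0$, so $I(\frac{4}{3}) = 0$. The closed form gives $0$, hence $C = 0$.

Setting $a = \frac{1}{3}$:
$$I = \log{\left(\frac{4096}{117649} \right)}.$$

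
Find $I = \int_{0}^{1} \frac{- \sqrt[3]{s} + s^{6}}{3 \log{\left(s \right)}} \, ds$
$\log{\left(\frac{\sqrt[3]{42}}{2} \right)}$

Introduce a parameter $a$ in the exponent: let $I(a) = \int_{0}^{1} \frac{s^{6} - s^{a}}{3 \log{\left(s \right)}} \, ds$.

Since $\dfrac{\partial}{\partial a}\,s^{a} = s^{a} \ln s$, the $\ln s$ in the denominator cancels and
$$\frac{dI}{da} = \int_{0}^{1} - \frac{1}{3} s^{a} \, ds = - \frac{1}{3} \left[\frac{s^{a+1}}{a+1}\right]_0^1 = - \frac{1}{3 a + 3}.$$

Integrating with respect to $a$ gives $I(a) = - \frac{\log{\left(a + 1 \right)}}{3} + \frac{\log{\left(7 \right)}}{3} + C$.

At $a = 6$ the integrand is identically $0$, so $I(6) = 0$. The closed form gives $0$, hence $C = 0$.

Setting $a = \frac{1}{3}$:
$$I = \log{\left(\frac{\sqrt[3]{42}}{2} \right)}.$$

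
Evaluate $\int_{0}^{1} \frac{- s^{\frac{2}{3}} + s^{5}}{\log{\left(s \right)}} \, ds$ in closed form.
$\log{\left(\frac{18}{5} \right)}$

Replace the exponent $5$ by a parameter $a$: let $I(a) = \int_{0}^{1} \frac{- s^{\frac{2}{3}} + s^{a}}{\log{\left(s \right)}} \, ds$.

Since $\dfrac{\partial}{\partial a}\,s^{a} = s^{a} \ln s$, the $\ln s$ in the denominator cancels and
$$\frac{dI}{da} = \int_{0}^{1} s^{a} \, ds = \left[\frac{s^{a+1}}{a+1}\right]_0^1 = \frac{1}{a + 1}.$$

Integrating with respect to $a$ gives $I(a) = \log{\left(\frac{3 a}{5} + \frac{3}{5} \right)} + C$.

At $a = \frac{2}{3}$ the integrand is identically $0$, so $I(\frac{2}{3}) = 0$. The closed form gives $0$, hence $C = 0$.

Setting $a = 5$:
$$I = \log{\left(\frac{18}{5} \right)}.$$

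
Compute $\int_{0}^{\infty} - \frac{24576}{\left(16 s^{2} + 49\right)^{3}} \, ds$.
$- \frac{1152 \pi}{16807}$

Recall the elementary integral
$$J(a) = \int_{0}^{\infty} - \frac{6}{a^{2} + s^{2}} \, ds = - \frac{3 \pi}{a}.$$

Differentiating under the integral sign with respect to $a$,
$$\frac{dJ}{da} = \int_{0}^{\infty} \frac{12 a}{\left(a^{2} + s^{2}\right)^{2}} \, ds = \frac{3 \pi}{a^{2}},$$
so $\int_{0}^{\infty} - \frac{6}{\left(a^{2} + s^{2}\right)^{2}} \, ds = - \frac{3 \pi}{2 a^{3}}$.

Repeating — each differentiation of $1/(s^2+a^2)^j$ produces $-2ja/(s^2+a^2)^{j+1}$ — and dividing through by $-2ja$ at each step yields, after $2$ differentiations in total,
$$\int_{0}^{\infty} - \frac{6}{\left(a^{2} + s^{2}\right)^{3}} \, ds = - \frac{9 \pi}{8 a^{5}}.$$

Setting $a = \frac{7}{4}$:
$$I = - \frac{1152 \pi}{16807}.$$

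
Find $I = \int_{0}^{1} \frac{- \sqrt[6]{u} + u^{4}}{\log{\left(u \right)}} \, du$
$\log{\left(\frac{30}{7} \right)}$

Replace the exponent $4$ by a parameter $a$: let $I(a) = \int_{0}^{1} \frac{- \sqrt[6]{u} + u^{a}}{\log{\left(u \right)}} \, du$.

Since $\dfrac{\partial}{\partial a}\,u^{a} = u^{a} \ln u$, the $\ln u$ in the denominator cancels and
$$\frac{dI}{da} = \int_{0}^{1} u^{a} \, du = \left[\frac{u^{a+1}}{a+1}\right]_0^1 = \frac{1}{a + 1}.$$

Integrating with respect to $a$ gives $I(a) = \log{\left(\frac{6 a}{7} + \frac{6}{7} \right)} + C$.

At $a = \frac{1}{6}$ the integrand is identically $0$, so $I(\frac{1}{6}) = 0$. The closed form gives $0$, hence $C = 0$.

Setting $a = 4$:
$$I = \log{\left(\frac{30}{7} \right)}.$$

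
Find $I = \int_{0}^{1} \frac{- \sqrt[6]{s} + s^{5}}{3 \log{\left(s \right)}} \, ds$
$\log{\left(\frac{42^{\frac{2}{3}}}{7} \right)}$

Introduce a parameter $a$ in the exponent: let $I(a) = \int_{0}^{1} \frac{s^{5} - s^{a}}{3 \log{\left(s \right)}} \, ds$.

Since $\dfrac{\partial}{\partial a}\,s^{a} = s^{a} \ln s$, the $\ln s$ in the denominator cancels and
$$\frac{dI}{da} = \int_{0}^{1} - \frac{1}{3} s^{a} \, ds = - \frac{1}{3} \left[\frac{s^{a+1}}{a+1}\right]_0^1 = - \frac{1}{3 a + 3}.$$

Integrating with respect to $a$ gives $I(a) = - \frac{\log{\left(a + 1 \right)}}{3} + \frac{\log{\left(6 \right)}}{3} + C$.

At $a = 5$ the integrand is identically $0$, so $I(5) = 0$. The closed form gives $0$, hence $C = 0$.

Setting $a = \frac{1}{6}$:
$$I = \log{\left(\frac{42^{\frac{2}{3}}}{7} \right)}.$$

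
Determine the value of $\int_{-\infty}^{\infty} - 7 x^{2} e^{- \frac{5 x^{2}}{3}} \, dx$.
$- \frac{21 \sqrt{15} \sqrt{\pi}}{50}$

Start from the elementary integral
$$J(a) = \int_{-\infty}^{\infty} - 7 e^{- a x^{2}} \, dx = - \frac{7 \sqrt{\pi}}{\sqrt{a}}.$$

Differentiating under the integral sign brings down a factor of $(-x^2)$:
$$\frac{dJ}{da} = \int_{-\infty}^{\infty} 7 x^{2} e^{- a x^{2}} \, dx = \frac{7 \sqrt{\pi}}{2 a^{\frac{3}{2}}}.$$

The integral on the left is $-I$, so $I = - \frac{7 \sqrt{\pi}}{2 a^{\frac{3}{2}}}$.

Setting $a = \frac{5}{3}$:
$$I = - \frac{21 \sqrt{15} \sqrt{\pi}}{50}.$$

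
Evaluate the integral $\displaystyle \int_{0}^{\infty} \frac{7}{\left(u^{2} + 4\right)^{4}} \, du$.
$\frac{35 \pi}{4096}$

Recall the elementary integral
$$J(a) = \int_{0}^{\infty} \frac{7}{a^{2} + u^{2}} \, du = \frac{7 \pi}{2 a}.$$

Differentiating under the integral sign with respect to $a$,
$$\frac{dJ}{da} = \int_{0}^{\infty} - \frac{14 a}{\left(a^{2} + u^{2}\right)^{2}} \, du = - \frac{7 \pi}{2 a^{2}},$$
so $\int_{0}^{\infty} \frac{7}{\left(a^{2} + u^{2}\right)^{2}} \, du = \frac{7 \pi}{4 a^{3}}$.

Repeating — each differentiation of $1/(u^2+a^2)^j$ produces $-2ja/(u^2+a^2)^{j+1}$ — and dividing through by $-2ja$ at each step yields, after $3$ differentiations in total,
$$\int_{0}^{\infty} \frac{7}{\left(a^{2} + u^{2}\right)^{4}} \, du = \frac{35 \pi}{32 a^{7}}.$$

Setting $a = 2$:
$$I = \frac{35 \pi}{4096}.$$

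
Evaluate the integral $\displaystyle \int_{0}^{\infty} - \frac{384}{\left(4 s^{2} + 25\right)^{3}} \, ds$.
$- \frac{36 \pi}{3125}$

Begin with the known result
$$J(a) = \int_{0}^{\infty} - \frac{6}{a^{2} + s^{2}} \, ds = - \frac{3 \pi}{a}.$$

Differentiating under the integral sign with respect to $a$,
$$\frac{dJ}{da} = \int_{0}^{\infty} \frac{12 a}{\left(a^{2} + s^{2}\right)^{2}} \, ds = \frac{3 \pi}{a^{2}},$$
so $\int_{0}^{\infty} - \frac{6}{\left(a^{2} + s^{2}\right)^{2}} \, ds = - \frac{3 \pi}{2 a^{3}}$.

Repeating — each differentiation of $1/(s^2+a^2)^j$ produces $-2ja/(s^2+a^2)^{j+1}$ — and dividing through by $-2ja$ at each step yields, after $2$ differentiations in total,
$$\int_{0}^{\infty} - \frac{6}{\left(a^{2} + s^{2}\right)^{3}} \, ds = - \frac{9 \pi}{8 a^{5}}.$$

Setting $a = \frac{5}{2}$:
$$I = - \frac{36 \pi}{3125}.$$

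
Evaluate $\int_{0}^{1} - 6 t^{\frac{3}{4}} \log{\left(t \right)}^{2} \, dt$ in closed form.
$- \frac{768}{343}$

Consider the simpler parametrised integral
$$J(a) = \int_{0}^{1} - 6 t^{a} \, dt = - \frac{6}{a + 1}.$$

Differentiating under the integral sign brings down a factor of $\ln t$:
$$\frac{dJ}{da} = \int_{0}^{1} - 6 t^{a} \log{\left(t \right)} \, dt = \frac{6}{\left(a + 1\right)^{2}}.$$

Repeating twice in total — each differentiation brings down another $\ln t$ — gives
$$\frac{d^{2}J}{da^{2}} = \int_{0}^{1} - 6 t^{a} \log{\left(t \right)}^{2} \, dt = - \frac{12}{\left(a + 1\right)^{3}},$$
and the integrand here is exactly the target integrand, so $I = - \frac{12}{\left(a + 1\right)^{3}}$.

Setting $a = \frac{3}{4}$:
$$I = - \frac{768}{343}.$$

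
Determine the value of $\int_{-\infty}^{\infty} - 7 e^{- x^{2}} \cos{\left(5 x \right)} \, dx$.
$- \frac{7 \sqrt{\pi}}{e^{\frac{25}{4}}}$

Treat the cosine frequency as a parameter and define $I(b) = \int_{-\infty}^{\infty} - 7 e^{- x^{2}} \cos{\left(b x \right)} \, dx$.

Differentiating under the integral sign,
$$I'(b) = \int_{-\infty}^{\infty} 7 x e^{- x^{2}} \sin{\left(b x \right)} \, dx.$$

Integrate $\int_{-\infty}^{\infty} x \sin(b x)\, e^{- x^{2}}\, dx$ by parts with $u = \sin(b x)$ and $dv = x\, e^{- x^{2}}\, dx$, giving $v = - \frac{e^{- x^{2}}}{2}$. The boundary term vanishes and
$$\int_{-\infty}^{\infty} x \sin(b x)\, e^{- x^{2}}\, dx = \frac{b}{2} \int_{-\infty}^{\infty} \cos(b x)\, e^{- x^{2}}\, dx,$$
so $I'(b) = - \frac{b}{2}\, I(b)$.

This is a separable first-order ODE; solving with the initial condition $I(0) = \int_{-\infty}^{\infty} - 7 e^{- x^{2}}\,dx = - 7 \sqrt{\pi}$ gives
$$I(b) = - 7 \sqrt{\pi} e^{- \frac{b^{2}}{4}}.$$

Setting $b = 5$:
$$I = - \frac{7 \sqrt{\pi}}{e^{\frac{25}{4}}}.$$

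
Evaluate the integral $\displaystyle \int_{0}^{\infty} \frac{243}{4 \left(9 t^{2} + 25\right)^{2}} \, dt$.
$\frac{81 \pi}{2000}$

Recall the elementary integral
$$J(a) = \int_{0}^{\infty} \frac{3}{4 \left(a^{2} + t^{2}\right)} \, dt = \frac{3 \pi}{8 a}.$$

Differentiating under the integral sign with respect to $a$,
$$\frac{dJ}{da} = \int_{0}^{\infty} - \frac{3 a}{2 \left(a^{2} + t^{2}\right)^{2}} \, dt = - \frac{3 \pi}{8 a^{2}},$$
so $\int_{0}^{\infty} \frac{3}{4 \left(a^{2} + t^{2}\right)^{2}} \, dt = \frac{3 \pi}{16 a^{3}}$.

Setting $a = \frac{5}{3}$:
$$I = \frac{81 \pi}{2000}.$$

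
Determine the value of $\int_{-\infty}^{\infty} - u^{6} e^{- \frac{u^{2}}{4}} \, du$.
$- 240 \sqrt{\pi}$

Begin with the known integral
$$J(a) = \int_{-\infty}^{\infty} - e^{- a u^{2}} \, du = - \frac{\sqrt{\pi}}{\sqrt{a}}.$$

Differentiating under the integral sign brings down a factor of $(-u^2)$:
$$\frac{dJ}{da} = \int_{-\infty}^{\infty} u^{2} e^{- a u^{2}} \, du = \frac{\sqrt{\pi}}{2 a^{\frac{3}{2}}}.$$

Repeating $3$ times in total — each differentiation brings down another $(-u^2)$ — gives
$$\frac{d^{3}J}{da^{3}} = \int_{-\infty}^{\infty} u^{6} e^{- a u^{2}} \, du = \frac{15 \sqrt{\pi}}{8 a^{\frac{7}{2}}},$$
and the integrand here is $(-1)^{3}$ times the target integrand, so $I = (-1)^{3}\,\frac{d^{3}J}{da^{3}} = - \frac{15 \sqrt{\pi}}{8 a^{\frac{7}{2}}}$.

Setting $a = \frac{1}{4}$:
$$I = - 240 \sqrt{\pi}.$$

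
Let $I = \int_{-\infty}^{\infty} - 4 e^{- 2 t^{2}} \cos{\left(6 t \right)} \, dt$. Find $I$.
$- \frac{2 \sqrt{2} \sqrt{\pi}}{e^{\frac{9}{2}}}$

Treat the cosine frequency as a parameter and define $I(b) = \int_{-\infty}^{\infty} - 4 e^{- 2 t^{2}} \cos{\left(b t \right)} \, dt$.

Differentiating under the integral sign,
$$I'(b) = \int_{-\infty}^{\infty} 4 t e^{- 2 t^{2}} \sin{\left(b t \right)} \, dt.$$

Integrate $\int_{-\infty}^{\infty} t \sin(b t)\, e^{- 2 t^{2}}\, dt$ by parts with $u = \sin(b t)$ and $dv = t\, e^{- 2 t^{2}}\, dt$, giving $v = - \frac{e^{- 2 t^{2}}}{4}$. The boundary term vanishes and
$$\int_{-\infty}^{\infty} t \sin(b t)\, e^{- 2 t^{2}}\, dt = \frac{b}{4} \int_{-\infty}^{\infty} \cos(b t)\, e^{- 2 t^{2}}\, dt,$$
so $I'(b) = - \frac{b}{4}\, I(b)$.

This is a separable first-order ODE; solving with the initial condition $I(0) = \int_{-\infty}^{\infty} - 4 e^{- 2 t^{2}}\,dt = - 2 \sqrt{2} \sqrt{\pi}$ gives
$$I(b) = - 2 \sqrt{2} \sqrt{\pi} e^{- \frac{b^{2}}{8}}.$$

Setting $b = 6$:
$$I = - \frac{2 \sqrt{2} \sqrt{\pi}}{e^{\frac{9}{2}}}.$$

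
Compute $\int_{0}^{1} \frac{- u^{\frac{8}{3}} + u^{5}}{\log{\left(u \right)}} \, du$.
$\log{\left(\frac{18}{11} \right)}$

Consider the one-parameter family: let $I(a) = \int_{0}^{1} \frac{- u^{\frac{8}{3}} + u^{a}}{\log{\left(u \right)}} \, du$.

Since $\dfrac{\partial}{\partial a}\,u^{a} = u^{a} \ln u$, the $\ln u$ in the denominator cancels and
$$\frac{dI}{da} = \int_{0}^{1} u^{a} \, du = \left[\frac{u^{a+1}}{a+1}\right]_0^1 = \frac{1}{a + 1}.$$

Integrating with respect to $a$ gives $I(a) = \log{\left(\frac{3 a}{11} + \frac{3}{11} \right)} + C$.

At $a = \frac{8}{3}$ the integrand is identically $0$, so $I(\frac{8}{3}) = 0$. The closed form gives $0$, hence $C = 0$.

Setting $a = 5$:
$$I = \log{\left(\frac{18}{11} \right)}.$$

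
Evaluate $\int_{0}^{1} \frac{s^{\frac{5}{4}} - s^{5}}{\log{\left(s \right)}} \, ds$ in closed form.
$\log{\left(\frac{3}{8} \right)}$

Introduce a parameter $a$ in the exponent: let $I(a) = \int_{0}^{1} \frac{- s^{5} + s^{a}}{\log{\left(s \right)}} \, ds$.

Since $\dfrac{\partial}{\partial a}\,s^{a} = s^{a} \ln s$, the $\ln s$ in the denominator cancels and
$$\frac{dI}{da} = \int_{0}^{1} s^{a} \, ds = \left[\frac{s^{a+1}}{a+1}\right]_0^1 = \frac{1}{a + 1}.$$

Integrating with respect to $a$ gives $I(a) = \log{\left(\frac{a}{6} + \frac{1}{6} \right)} + C$.

At $a = 5$ the integrand is identically $0$, so $I(5) = 0$. The closed form gives $0$, hence $C = 0$.

Setting $a = \frac{5}{4}$:
$$I = \log{\left(\frac{3}{8} \right)}.$$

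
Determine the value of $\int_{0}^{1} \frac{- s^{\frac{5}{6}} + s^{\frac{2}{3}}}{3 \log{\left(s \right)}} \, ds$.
$- \frac{\log{\left(11 \right)}}{3} + \frac{\log{\left(10 \right)}}{3}$

Consider the one-parameter family: let $I(a) = \int_{0}^{1} \frac{s^{\frac{2}{3}} - s^{a}}{3 \log{\left(s \right)}} \, ds$.

Since $\dfrac{\partial}{\partial a}\,s^{a} = s^{a} \ln s$, the $\ln s$ in the denominator cancels and
$$\frac{dI}{da} = \int_{0}^{1} - \frac{1}{3} s^{a} \, ds = - \frac{1}{3} \left[\frac{s^{a+1}}{a+1}\right]_0^1 = - \frac{1}{3 a + 3}.$$

Integrating with respect to $a$ gives $I(a) = - \frac{\log{\left(a + 1 \right)}}{3} - \frac{\log{\left(3 \right)}}{3} + \frac{\log{\left(5 \right)}}{3} + C$.

At $a = \frac{2}{3}$ the integrand is identically $0$, so $I(\frac{2}{3}) = 0$. The closed form gives $0$, hence $C = 0$.

Setting $a = \frac{5}{6}$:
$$I = - \frac{\log{\left(11 \right)}}{3} + \frac{\log{\left(10 \right)}}{3}.$$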